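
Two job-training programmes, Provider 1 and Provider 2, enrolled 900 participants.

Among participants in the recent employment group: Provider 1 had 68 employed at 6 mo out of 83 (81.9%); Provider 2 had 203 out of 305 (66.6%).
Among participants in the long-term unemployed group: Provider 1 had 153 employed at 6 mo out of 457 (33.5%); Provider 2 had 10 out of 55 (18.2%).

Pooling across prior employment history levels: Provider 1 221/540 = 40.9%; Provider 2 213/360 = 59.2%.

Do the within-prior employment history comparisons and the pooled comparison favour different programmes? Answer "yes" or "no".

yes

Within each prior employment history level (recent employment 81.9% vs 66.6%; long-term unemployed 33.5% vs 18.2%), Provider 1 has the higher rate every time. Pooled: 40.9% vs 59.2% — Provider 2 has the higher rate overall. The two comparisons disagree.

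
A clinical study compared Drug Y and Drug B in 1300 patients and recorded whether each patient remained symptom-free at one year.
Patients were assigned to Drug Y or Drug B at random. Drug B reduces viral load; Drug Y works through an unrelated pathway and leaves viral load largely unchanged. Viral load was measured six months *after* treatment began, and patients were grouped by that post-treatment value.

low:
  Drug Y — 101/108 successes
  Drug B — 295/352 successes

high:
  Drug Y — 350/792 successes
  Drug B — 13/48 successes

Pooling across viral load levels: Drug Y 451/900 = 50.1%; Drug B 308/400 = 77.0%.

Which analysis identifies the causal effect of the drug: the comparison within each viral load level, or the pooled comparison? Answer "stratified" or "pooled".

Drug Y is higher inside every viral load stratum but Drug B is higher in aggregate. Whether to stratify depends on how viral load relates to the drug.
Viral load is downstream of the drug. One should not condition on a consequence of treatment, so the overall rates are the right comparison.
Pooled: Drug Y 50.1% vs Drug B 77.0%; Drug B is higher overall.

pooled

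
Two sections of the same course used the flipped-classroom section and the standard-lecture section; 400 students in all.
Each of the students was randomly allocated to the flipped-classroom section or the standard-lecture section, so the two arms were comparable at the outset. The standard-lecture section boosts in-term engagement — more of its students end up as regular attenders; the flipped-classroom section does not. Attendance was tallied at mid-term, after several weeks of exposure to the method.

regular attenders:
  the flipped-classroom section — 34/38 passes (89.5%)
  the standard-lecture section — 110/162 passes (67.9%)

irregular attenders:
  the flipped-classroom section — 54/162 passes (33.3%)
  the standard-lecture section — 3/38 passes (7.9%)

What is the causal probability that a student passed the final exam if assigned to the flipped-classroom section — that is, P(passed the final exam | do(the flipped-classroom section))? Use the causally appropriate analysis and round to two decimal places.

Mid-term attendance is downstream of the teaching method. One should not condition on a consequence of treatment, so the overall rates are the right comparison.
So P(outcome | do(the flipped-classroom section)) is just the pooled rate for the flipped-classroom section: 88/200 = 0.440.

0.44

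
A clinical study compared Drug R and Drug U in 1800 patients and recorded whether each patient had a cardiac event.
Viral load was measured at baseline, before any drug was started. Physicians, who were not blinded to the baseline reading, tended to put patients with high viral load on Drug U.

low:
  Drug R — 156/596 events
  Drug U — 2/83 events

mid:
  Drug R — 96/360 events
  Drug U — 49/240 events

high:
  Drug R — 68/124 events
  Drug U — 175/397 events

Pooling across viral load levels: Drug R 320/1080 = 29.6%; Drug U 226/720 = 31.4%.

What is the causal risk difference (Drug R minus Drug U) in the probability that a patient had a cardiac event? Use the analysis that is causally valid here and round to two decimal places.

Here viral load is a common cause — it drives both which drug a case falls under and the outcome. The crude comparison mixes populations; the stratum-specific rates are the causally relevant ones.
Adjusting over the population distribution of viral load: 0.377·(0.262−0.024) + 0.333·(0.267−0.204) + 0.289·(0.548−0.441) = +0.142.

+0.14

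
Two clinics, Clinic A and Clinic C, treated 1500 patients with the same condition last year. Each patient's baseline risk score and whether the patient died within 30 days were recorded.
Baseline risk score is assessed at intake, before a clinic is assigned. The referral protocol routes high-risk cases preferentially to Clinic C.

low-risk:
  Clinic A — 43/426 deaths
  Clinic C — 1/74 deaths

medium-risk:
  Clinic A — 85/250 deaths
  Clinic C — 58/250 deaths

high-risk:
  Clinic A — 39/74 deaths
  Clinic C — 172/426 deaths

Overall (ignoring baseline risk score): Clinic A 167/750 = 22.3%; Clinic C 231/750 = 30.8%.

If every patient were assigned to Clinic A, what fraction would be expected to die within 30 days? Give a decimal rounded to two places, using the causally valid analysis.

Baseline risk score satisfies the back-door criterion: it is not a descendant of the clinic, and it blocks the spurious path from clinic to outcome. Adjusting for it (i.e., using the within-baseline risk score rates) gives the causal effect.
Standardising Clinic A to the population baseline risk score mix: 0.333·43/426 + 0.333·85/250 + 0.333·39/74 = 0.323.

0.32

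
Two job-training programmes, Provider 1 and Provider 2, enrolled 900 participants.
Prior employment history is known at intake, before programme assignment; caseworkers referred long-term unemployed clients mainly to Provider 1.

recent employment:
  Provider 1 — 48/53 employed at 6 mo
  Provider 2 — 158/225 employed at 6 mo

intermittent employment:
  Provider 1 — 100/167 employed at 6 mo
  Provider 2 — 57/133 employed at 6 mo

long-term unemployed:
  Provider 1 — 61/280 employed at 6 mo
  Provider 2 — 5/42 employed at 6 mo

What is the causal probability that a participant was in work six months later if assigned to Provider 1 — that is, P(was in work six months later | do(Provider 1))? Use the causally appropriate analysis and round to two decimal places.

0.56

Within every prior employment history level Provider 1 has the higher rate, yet pooled Provider 2 does — Simpson's reversal.
Nothing the programme does changes prior employment history; the imbalance is an allocation artefact. With prior employment history also predicting the outcome, the pooled figure is confounded, and the within-stratum comparison is the causal one.
Standardising Provider 1 to the population prior employment history mix: 0.309·48/53 + 0.333·100/167 + 0.358·61/280 = 0.557.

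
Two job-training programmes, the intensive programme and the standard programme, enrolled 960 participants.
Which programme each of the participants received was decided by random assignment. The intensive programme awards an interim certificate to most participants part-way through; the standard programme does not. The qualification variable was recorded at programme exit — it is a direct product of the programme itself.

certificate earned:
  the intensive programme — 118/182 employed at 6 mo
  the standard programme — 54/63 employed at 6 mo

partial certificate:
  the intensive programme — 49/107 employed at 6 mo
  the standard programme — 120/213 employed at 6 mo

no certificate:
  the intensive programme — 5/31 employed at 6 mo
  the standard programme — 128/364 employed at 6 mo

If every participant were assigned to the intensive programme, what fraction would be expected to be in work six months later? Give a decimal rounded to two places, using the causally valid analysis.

Within every qualification attained during the programme level the standard programme has the higher rate, yet pooled the intensive programme does — Simpson's reversal.
Qualification attained during the programme is recorded after the programme and is itself shifted by it — it sits on the causal path from programme to outcome. Conditioning on a mediator would strip out part of the effect we want; the pooled comparison gives the total causal effect.
So P(outcome | do(the intensive programme)) is just the pooled rate for the intensive programme: 172/320 = 0.537.

0.54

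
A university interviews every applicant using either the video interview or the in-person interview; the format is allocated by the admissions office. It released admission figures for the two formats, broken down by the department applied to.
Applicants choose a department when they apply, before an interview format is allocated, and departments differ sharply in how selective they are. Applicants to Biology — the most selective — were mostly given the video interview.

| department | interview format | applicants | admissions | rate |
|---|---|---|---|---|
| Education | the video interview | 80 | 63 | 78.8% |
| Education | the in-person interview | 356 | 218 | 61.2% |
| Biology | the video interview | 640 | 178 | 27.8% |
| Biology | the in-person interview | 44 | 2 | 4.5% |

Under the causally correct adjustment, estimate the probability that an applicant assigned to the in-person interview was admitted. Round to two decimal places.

Within every department level the video interview has the higher rate, yet pooled the in-person interview does — Simpson's reversal.
Since department is a pre-existing factor (not a product of the interview format) and it affects the outcome on its own, it is a confounder. The stratified rates, not the pooled rate, identify the causal effect.
Standardising the in-person interview to the population department mix: 0.389·218/356 + 0.611·2/44 = 0.266.

0.27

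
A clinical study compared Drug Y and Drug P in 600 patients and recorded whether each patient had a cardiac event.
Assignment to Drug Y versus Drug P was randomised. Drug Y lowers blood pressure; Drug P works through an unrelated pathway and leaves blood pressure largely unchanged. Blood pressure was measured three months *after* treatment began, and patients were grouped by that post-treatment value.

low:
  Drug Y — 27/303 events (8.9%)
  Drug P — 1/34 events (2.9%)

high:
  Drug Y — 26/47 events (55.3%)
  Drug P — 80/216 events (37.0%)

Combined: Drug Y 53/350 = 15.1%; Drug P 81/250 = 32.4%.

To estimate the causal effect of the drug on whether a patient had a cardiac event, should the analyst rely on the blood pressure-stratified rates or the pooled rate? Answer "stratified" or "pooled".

Blood pressure lies on the pathway drug → blood pressure → outcome, so adjusting for it blocks the indirect effect. For the total causal effect of drug, use the unadjusted pooled rates.
Pooled: Drug Y 15.1% vs Drug P 32.4%; Drug Y is lower overall.

pooled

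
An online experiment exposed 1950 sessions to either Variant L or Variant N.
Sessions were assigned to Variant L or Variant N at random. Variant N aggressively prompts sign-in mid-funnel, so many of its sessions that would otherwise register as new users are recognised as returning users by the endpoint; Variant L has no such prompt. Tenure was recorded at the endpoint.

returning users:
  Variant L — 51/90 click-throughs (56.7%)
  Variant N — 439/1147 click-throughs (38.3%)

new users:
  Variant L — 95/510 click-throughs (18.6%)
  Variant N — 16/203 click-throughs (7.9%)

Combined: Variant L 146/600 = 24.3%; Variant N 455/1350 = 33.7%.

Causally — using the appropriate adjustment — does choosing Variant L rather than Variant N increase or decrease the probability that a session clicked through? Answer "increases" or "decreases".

decreases

Variant L is higher inside every user tenure stratum but Variant N is higher in aggregate. Whether to stratify depends on how user tenure relates to the variant.
Because the variant influences user tenure, user tenure is a post-treatment mediator, not a confounder. Stratifying on it would bias the estimate; the causal effect is the crude pooled difference.
Pooled: Variant L 24.3% vs Variant N 33.7%; Variant N is higher overall.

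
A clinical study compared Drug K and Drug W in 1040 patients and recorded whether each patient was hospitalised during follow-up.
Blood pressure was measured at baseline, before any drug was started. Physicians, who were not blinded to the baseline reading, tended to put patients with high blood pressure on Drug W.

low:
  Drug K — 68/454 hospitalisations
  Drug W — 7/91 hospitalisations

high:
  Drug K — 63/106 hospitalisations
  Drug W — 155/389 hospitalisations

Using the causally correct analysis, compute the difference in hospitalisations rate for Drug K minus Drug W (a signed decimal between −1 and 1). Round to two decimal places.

+0.13

Within every blood pressure level Drug W has the lower rate, yet pooled Drug K does — Simpson's reversal.
Blood pressure is set before the drug has any effect — it is not caused by the drug — and it independently drives the outcome. That makes it a confounder, so the causal comparison is within blood pressure levels.
Adjusting over the population distribution of blood pressure: 0.524·(0.150−0.077) + 0.476·(0.594−0.398) = +0.131.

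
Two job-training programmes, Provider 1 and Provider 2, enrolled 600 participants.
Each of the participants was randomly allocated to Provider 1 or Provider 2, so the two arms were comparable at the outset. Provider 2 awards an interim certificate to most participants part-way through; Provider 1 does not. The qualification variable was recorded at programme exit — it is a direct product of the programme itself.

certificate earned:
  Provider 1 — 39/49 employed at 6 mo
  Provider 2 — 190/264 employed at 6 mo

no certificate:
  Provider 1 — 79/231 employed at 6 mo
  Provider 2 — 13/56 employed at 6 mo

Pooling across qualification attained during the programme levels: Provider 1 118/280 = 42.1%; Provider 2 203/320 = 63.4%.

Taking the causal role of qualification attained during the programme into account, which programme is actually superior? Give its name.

Provider 2

Qualification attained during the programme is downstream of the programme. One should not condition on a consequence of treatment, so the overall rates are the right comparison.
Pooled: Provider 1 42.1% vs Provider 2 63.4%; Provider 2 is higher overall.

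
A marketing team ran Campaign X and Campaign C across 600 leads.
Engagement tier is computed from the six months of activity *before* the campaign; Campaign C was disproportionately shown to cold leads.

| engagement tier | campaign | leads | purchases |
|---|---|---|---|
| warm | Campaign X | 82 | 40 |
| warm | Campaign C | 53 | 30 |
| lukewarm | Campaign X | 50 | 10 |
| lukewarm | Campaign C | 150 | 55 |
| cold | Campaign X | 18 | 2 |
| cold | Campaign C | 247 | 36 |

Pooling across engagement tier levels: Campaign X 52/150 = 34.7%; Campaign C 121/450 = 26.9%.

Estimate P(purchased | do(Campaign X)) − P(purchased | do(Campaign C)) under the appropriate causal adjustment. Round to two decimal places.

The imbalance in engagement tier arose from how leads were allocated, not from anything the campaign did; and engagement tier independently affects the outcome. The pooled gap is confounded — condition on engagement tier.
Adjusting over the population distribution of engagement tier: 0.225·(0.488−0.566) + 0.333·(0.200−0.367) + 0.442·(0.111−0.146) = -0.088.

-0.09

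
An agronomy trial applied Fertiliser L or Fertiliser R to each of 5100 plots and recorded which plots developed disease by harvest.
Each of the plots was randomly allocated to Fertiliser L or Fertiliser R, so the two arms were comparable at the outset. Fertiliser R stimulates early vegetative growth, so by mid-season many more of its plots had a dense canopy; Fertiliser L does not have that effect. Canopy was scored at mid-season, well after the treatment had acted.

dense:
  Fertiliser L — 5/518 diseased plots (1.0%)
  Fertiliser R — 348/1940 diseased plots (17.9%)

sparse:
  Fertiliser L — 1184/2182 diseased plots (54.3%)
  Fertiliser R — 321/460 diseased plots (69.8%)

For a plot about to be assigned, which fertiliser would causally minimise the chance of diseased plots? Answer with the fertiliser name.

Within every mid-season canopy level Fertiliser L has the lower rate, yet pooled Fertiliser R does — Simpson's reversal.
Mid-season canopy lies on the pathway fertiliser → mid-season canopy → outcome, so adjusting for it blocks the indirect effect. For the total causal effect of fertiliser, use the unadjusted pooled rates.
Pooled: Fertiliser L 44.0% vs Fertiliser R 27.9%; Fertiliser R is lower overall.

Fertiliser R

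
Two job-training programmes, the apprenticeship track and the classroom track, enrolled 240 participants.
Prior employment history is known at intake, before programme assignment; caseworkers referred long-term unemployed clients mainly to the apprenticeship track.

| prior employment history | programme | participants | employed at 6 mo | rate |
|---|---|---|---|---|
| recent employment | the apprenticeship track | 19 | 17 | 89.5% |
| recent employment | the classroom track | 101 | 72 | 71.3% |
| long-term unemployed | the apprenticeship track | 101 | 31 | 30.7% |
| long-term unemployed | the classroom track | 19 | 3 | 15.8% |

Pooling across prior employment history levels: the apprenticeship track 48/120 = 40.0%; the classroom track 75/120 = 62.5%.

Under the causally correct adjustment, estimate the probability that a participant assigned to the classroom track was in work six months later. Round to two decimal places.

0.44

The prior employment history-specific comparison favours the apprenticeship track throughout, but the pooled figures favour the classroom track. The question is whether to condition on prior employment history.
The imbalance in prior employment history arose from how participants were allocated, not from anything the programme did; and prior employment history independently affects the outcome. The pooled gap is confounded — condition on prior employment history.
Standardising the classroom track to the population prior employment history mix: 0.500·72/101 + 0.500·3/19 = 0.435.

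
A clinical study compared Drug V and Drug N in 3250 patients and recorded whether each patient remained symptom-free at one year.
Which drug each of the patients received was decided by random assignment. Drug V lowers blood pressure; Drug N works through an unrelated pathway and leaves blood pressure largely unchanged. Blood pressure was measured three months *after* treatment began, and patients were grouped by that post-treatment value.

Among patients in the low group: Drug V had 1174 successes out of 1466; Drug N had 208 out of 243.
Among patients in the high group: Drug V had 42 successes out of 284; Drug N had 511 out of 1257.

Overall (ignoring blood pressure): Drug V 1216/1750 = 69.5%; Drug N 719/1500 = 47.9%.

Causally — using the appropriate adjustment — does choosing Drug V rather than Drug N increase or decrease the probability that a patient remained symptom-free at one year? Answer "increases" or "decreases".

Because the drug influences blood pressure, blood pressure is a post-treatment mediator, not a confounder. Stratifying on it would bias the estimate; the causal effect is the crude pooled difference.
Pooled: Drug V 69.5% vs Drug N 47.9%; Drug V is higher overall.

increases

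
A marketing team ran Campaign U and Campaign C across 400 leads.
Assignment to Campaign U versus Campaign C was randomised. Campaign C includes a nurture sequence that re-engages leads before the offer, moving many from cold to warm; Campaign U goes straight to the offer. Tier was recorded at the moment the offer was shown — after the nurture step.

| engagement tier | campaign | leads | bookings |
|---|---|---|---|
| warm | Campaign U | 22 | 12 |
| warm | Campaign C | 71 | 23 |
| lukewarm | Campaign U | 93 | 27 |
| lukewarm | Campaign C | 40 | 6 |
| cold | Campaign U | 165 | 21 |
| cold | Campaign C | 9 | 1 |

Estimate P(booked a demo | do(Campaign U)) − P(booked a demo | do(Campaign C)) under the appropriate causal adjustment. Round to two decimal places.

-0.04

Within every engagement tier level Campaign U has the higher rate, yet pooled Campaign C does — Simpson's reversal.
Engagement tier here is a post-treatment variable shaped by the campaign; conditioning on it would introduce bias rather than remove it. The overall comparison is the causal one.
The causal difference is the pooled difference: 0.214 − 0.250 = -0.036.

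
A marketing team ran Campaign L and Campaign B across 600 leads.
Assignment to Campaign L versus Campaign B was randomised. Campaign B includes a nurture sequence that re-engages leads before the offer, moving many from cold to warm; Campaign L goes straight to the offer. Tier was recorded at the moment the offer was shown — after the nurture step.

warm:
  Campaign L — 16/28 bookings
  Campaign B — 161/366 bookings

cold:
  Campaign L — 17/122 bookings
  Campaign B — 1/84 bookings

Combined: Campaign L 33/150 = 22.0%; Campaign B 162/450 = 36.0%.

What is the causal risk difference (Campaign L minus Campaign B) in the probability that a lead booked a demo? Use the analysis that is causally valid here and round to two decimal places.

-0.14

Within every engagement tier level Campaign L has the higher rate, yet pooled Campaign B does — Simpson's reversal.
Stratifying would compare campaigns among leads the campaigns themselves sorted into engagement tier groups — a form of selection on an intermediate. The unconditioned pooled rates give the total causal effect.
The causal difference is the pooled difference: 0.220 − 0.360 = -0.140.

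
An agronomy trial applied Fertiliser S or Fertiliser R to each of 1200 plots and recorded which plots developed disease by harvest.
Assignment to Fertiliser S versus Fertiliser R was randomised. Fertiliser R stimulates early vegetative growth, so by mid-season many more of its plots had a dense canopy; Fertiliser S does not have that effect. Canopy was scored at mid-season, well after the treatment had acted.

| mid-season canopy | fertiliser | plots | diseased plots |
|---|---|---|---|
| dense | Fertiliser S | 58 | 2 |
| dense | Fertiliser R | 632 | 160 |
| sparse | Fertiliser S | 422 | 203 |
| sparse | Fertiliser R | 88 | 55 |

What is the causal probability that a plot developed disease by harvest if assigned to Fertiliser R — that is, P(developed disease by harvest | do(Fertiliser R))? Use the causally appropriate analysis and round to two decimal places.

Mid-season canopy lies on the pathway fertiliser → mid-season canopy → outcome, so adjusting for it blocks the indirect effect. For the total causal effect of fertiliser, use the unadjusted pooled rates.
So P(outcome | do(Fertiliser R)) is just the pooled rate for Fertiliser R: 215/720 = 0.299.

0.30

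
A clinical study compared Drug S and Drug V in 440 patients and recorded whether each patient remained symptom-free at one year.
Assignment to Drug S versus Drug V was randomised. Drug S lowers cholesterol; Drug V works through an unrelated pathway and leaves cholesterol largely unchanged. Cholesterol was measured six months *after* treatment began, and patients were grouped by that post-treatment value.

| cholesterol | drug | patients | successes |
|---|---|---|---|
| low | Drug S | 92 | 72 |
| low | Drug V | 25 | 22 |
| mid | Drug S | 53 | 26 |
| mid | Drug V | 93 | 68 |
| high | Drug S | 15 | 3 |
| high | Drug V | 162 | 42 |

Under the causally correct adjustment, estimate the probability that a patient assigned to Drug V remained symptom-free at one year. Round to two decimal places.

0.47

Cholesterol is downstream of the drug. One should not condition on a consequence of treatment, so the overall rates are the right comparison.
So P(outcome | do(Drug V)) is just the pooled rate for Drug V: 132/280 = 0.471.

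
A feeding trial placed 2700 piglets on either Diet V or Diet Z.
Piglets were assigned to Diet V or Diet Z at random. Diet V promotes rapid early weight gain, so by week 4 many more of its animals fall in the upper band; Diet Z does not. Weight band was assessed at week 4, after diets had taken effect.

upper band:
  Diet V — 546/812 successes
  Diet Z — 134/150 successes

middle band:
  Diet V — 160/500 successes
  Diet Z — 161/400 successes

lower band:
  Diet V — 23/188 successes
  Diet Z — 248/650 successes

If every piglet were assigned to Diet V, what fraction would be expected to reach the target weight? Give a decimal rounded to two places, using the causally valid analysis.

Week-4 weight band is recorded after the diet and is itself shifted by it — it sits on the causal path from diet to outcome. Conditioning on a mediator would strip out part of the effect we want; the pooled comparison gives the total causal effect.
So P(outcome | do(Diet V)) is just the pooled rate for Diet V: 729/1500 = 0.486.

0.49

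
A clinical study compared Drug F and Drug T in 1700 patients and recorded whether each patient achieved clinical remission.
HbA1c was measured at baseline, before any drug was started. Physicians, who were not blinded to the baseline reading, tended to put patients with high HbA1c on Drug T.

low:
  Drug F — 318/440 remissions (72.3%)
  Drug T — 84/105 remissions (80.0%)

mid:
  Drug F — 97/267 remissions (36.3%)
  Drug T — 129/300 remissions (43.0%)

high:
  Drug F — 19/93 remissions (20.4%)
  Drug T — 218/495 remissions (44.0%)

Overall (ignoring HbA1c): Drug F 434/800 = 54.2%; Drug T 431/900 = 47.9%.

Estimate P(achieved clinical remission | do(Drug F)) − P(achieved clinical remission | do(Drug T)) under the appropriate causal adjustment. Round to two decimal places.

-0.13

HbA1c differs across drugs for reasons unrelated to any effect of the drug itself, and it separately predicts the outcome — a classic confounder. We must compare within HbA1c levels.
Adjusting over the population distribution of HbA1c: 0.321·(0.723−0.800) + 0.334·(0.363−0.430) + 0.346·(0.204−0.440) = -0.129.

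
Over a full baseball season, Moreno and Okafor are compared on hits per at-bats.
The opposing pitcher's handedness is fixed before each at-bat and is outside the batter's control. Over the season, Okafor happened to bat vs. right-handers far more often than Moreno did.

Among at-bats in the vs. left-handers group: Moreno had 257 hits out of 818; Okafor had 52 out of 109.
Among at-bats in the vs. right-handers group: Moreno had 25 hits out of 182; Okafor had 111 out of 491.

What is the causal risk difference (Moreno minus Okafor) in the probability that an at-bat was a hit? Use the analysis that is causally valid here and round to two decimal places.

-0.13

The pitcher handedness-specific comparison favours Okafor throughout, but the pooled figures favour Moreno. The question is whether to condition on pitcher handedness.
Pitcher handedness differs across players for reasons unrelated to any effect of the player itself, and it separately predicts the outcome — a classic confounder. We must compare within pitcher handedness levels.
Adjusting over the population distribution of pitcher handedness: 0.579·(0.314−0.477) + 0.421·(0.137−0.226) = -0.132.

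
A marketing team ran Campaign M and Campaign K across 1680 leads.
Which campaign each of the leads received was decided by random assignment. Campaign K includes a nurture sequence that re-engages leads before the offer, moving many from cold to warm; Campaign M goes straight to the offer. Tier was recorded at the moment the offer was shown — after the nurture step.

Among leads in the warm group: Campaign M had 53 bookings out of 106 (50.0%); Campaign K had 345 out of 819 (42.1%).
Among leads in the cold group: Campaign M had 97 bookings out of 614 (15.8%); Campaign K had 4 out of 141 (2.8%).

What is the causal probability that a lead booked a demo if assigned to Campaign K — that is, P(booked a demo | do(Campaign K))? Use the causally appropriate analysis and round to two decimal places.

Engagement tier lies on the pathway campaign → engagement tier → outcome, so adjusting for it blocks the indirect effect. For the total causal effect of campaign, use the unadjusted pooled rates.
So P(outcome | do(Campaign K)) is just the pooled rate for Campaign K: 349/960 = 0.364.

0.36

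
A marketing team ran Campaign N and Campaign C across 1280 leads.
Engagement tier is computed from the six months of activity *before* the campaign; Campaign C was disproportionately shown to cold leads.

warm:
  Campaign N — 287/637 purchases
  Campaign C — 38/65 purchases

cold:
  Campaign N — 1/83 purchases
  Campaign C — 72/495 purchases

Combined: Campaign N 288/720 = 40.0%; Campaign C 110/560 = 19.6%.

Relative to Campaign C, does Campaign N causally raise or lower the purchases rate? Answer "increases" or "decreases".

Nothing the campaign does changes engagement tier; the imbalance is an allocation artefact. With engagement tier also predicting the outcome, the pooled figure is confounded, and the within-stratum comparison is the causal one.
Within each level — warm: 45.1% vs 58.5%; cold: 1.2% vs 14.5% — Campaign C is higher every time.

decreases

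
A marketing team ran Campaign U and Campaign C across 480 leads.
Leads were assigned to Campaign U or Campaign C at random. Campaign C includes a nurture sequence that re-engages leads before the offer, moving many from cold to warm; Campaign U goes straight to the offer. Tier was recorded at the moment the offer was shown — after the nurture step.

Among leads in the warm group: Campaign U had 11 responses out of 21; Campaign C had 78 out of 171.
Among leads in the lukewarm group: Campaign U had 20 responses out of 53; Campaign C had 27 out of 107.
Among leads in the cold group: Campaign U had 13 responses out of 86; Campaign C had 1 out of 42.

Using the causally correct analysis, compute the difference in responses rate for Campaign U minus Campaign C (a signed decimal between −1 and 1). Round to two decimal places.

-0.06

Engagement tier here is a post-treatment variable shaped by the campaign; conditioning on it would introduce bias rather than remove it. The overall comparison is the causal one.
The causal difference is the pooled difference: 0.275 − 0.331 = -0.056.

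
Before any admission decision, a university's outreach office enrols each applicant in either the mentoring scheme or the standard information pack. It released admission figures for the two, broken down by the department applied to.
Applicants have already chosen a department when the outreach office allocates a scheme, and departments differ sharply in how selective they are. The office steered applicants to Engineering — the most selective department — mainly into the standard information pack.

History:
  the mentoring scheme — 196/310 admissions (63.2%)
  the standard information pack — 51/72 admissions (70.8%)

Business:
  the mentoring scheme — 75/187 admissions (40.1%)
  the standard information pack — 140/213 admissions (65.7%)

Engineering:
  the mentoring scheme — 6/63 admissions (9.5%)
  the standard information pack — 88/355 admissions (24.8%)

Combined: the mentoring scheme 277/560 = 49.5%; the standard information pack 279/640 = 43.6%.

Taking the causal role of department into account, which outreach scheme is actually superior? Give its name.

the standard information pack

The stratified and pooled comparisons disagree (the standard information pack wins within each department; the mentoring scheme wins overall), so the answer turns on the causal role of department.
Department is set before the outreach scheme has any effect — it is not caused by the outreach scheme — and it independently drives the outcome. That makes it a confounder, so the causal comparison is within department levels.
Within each level — History: 63.2% vs 70.8%; Business: 40.1% vs 65.7%; Engineering: 9.5% vs 24.8% — the standard information pack is higher every time.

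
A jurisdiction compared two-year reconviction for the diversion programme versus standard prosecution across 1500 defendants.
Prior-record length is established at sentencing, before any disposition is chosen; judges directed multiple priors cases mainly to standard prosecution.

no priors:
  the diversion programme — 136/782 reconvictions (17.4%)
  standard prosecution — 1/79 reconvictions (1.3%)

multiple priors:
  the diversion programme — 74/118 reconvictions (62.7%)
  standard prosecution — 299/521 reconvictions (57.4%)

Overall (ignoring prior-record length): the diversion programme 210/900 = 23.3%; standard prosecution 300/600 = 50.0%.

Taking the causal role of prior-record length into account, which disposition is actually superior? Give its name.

The stratified and pooled comparisons disagree (standard prosecution wins within each prior-record length; the diversion programme wins overall), so the answer turns on the causal role of prior-record length.
Here prior-record length is a common cause — it drives both which disposition a case falls under and the outcome. The crude comparison mixes populations; the stratum-specific rates are the causally relevant ones.
Within each level — no priors: 17.4% vs 1.3%; multiple priors: 62.7% vs 57.4% — standard prosecution is lower every time.

standard prosecution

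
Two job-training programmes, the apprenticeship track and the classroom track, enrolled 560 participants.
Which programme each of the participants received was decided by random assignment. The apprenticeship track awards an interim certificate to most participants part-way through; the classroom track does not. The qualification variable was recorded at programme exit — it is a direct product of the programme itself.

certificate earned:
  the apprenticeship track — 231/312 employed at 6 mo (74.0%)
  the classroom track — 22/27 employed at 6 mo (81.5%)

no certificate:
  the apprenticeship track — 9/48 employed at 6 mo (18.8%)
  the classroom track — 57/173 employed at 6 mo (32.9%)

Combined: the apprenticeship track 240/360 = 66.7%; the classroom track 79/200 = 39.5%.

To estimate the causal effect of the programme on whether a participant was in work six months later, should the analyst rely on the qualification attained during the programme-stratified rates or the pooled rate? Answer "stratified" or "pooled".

pooled

Qualification attained during the programme is recorded after the programme and is itself shifted by it — it sits on the causal path from programme to outcome. Conditioning on a mediator would strip out part of the effect we want; the pooled comparison gives the total causal effect.
Pooled: the apprenticeship track 66.7% vs the classroom track 39.5%; the apprenticeship track is higher overall.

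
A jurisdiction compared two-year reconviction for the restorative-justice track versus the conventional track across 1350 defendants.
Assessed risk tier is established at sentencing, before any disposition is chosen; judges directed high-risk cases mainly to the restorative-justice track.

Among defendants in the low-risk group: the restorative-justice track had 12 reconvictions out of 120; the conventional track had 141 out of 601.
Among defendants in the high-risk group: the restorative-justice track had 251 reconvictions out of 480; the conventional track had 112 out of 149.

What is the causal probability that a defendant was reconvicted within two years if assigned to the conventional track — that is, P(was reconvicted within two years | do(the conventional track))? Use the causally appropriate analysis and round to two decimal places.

0.48

Assessed risk tier differs across dispositions for reasons unrelated to any effect of the disposition itself, and it separately predicts the outcome — a classic confounder. We must compare within assessed risk tier levels.
Standardising the conventional track to the population assessed risk tier mix: 0.534·141/601 + 0.466·112/149 = 0.476.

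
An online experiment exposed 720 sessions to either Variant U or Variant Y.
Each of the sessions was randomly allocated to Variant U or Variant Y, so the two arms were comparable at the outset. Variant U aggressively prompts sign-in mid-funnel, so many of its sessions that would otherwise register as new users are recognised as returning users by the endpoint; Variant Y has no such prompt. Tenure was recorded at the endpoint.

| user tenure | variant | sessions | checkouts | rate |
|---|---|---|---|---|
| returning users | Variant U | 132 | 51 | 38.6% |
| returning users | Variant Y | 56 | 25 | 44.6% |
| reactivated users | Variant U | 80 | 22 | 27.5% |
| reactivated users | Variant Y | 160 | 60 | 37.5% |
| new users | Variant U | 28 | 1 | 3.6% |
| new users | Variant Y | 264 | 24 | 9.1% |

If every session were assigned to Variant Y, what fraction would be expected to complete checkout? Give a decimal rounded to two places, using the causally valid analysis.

User tenure is recorded after the variant and is itself shifted by it — it sits on the causal path from variant to outcome. Conditioning on a mediator would strip out part of the effect we want; the pooled comparison gives the total causal effect.
So P(outcome | do(Variant Y)) is just the pooled rate for Variant Y: 109/480 = 0.227.

0.23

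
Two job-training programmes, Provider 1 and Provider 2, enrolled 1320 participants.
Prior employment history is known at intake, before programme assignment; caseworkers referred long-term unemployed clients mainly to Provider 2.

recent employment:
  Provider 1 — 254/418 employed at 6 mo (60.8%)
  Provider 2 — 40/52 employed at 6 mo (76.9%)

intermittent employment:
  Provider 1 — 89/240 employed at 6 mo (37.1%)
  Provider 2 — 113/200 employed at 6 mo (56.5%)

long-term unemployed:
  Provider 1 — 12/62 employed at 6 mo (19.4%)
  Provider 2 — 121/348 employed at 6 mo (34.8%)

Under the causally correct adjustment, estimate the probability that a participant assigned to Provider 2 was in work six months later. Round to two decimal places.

0.57

Within every prior employment history level Provider 2 has the higher rate, yet pooled Provider 1 does — Simpson's reversal.
Prior employment history satisfies the back-door criterion: it is not a descendant of the programme, and it blocks the spurious path from programme to outcome. Adjusting for it (i.e., using the within-prior employment history rates) gives the causal effect.
Standardising Provider 2 to the population prior employment history mix: 0.356·40/52 + 0.333·113/200 + 0.311·121/348 = 0.570.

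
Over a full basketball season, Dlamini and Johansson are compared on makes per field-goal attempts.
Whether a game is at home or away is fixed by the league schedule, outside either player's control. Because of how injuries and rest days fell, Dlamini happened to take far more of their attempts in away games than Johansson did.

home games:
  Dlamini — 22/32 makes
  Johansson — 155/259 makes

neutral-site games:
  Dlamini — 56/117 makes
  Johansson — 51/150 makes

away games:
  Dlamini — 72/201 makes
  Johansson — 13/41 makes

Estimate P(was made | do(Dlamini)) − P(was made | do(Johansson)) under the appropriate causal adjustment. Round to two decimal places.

+0.09

Dlamini is higher inside every game venue stratum but Johansson is higher in aggregate. Whether to stratify depends on how game venue relates to the player.
Game venue is set before the player has any effect — it is not caused by the player — and it independently drives the outcome. That makes it a confounder, so the causal comparison is within game venue levels.
Adjusting over the population distribution of game venue: 0.364·(0.688−0.598) + 0.334·(0.479−0.340) + 0.302·(0.358−0.317) = +0.091.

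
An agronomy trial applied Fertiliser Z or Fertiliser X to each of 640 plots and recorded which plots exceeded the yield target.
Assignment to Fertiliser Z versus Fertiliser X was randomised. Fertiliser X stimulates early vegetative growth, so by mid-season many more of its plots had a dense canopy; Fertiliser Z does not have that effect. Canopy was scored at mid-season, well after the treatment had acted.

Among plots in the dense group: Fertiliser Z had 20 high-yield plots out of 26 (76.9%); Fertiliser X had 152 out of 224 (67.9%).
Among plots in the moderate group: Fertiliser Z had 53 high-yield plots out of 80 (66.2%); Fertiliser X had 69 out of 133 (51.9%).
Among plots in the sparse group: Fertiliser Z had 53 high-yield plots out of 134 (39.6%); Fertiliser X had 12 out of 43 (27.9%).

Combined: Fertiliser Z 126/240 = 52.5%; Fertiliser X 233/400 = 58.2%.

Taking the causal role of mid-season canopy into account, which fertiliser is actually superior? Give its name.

Fertiliser X

The mid-season canopy-specific comparison favours Fertiliser Z throughout, but the pooled figures favour Fertiliser X. The question is whether to condition on mid-season canopy.
Stratifying would compare fertilisers among plots the fertilisers themselves sorted into mid-season canopy groups — a form of selection on an intermediate. The unconditioned pooled rates give the total causal effect.
Pooled: Fertiliser Z 52.5% vs Fertiliser X 58.2%; Fertiliser X is higher overall.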